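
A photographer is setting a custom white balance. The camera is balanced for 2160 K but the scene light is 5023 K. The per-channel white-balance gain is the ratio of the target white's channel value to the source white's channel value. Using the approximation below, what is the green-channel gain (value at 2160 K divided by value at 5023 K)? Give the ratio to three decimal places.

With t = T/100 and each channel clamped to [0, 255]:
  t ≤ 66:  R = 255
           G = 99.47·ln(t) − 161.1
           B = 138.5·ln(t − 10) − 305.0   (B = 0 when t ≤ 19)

At 5023 K (t = 50.23):
  G = 99.47·ln 50.23 − 161.1 = 99.47·3.9166 − 161.1 = 228.485.
At 2160 K (t = 21.6):
  G = 99.47·ln 21.6 − 161.1 = 99.47·3.0727 − 161.1 = 144.541.
Gain = 144.541 / 228.485 = 0.6326 → 0.633.

0.633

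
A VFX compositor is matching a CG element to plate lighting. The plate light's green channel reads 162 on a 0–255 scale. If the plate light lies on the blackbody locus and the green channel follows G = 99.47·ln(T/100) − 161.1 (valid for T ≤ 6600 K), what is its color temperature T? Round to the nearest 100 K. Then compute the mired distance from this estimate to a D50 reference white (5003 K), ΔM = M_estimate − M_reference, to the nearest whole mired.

+185 mireds

ln t = (162 + 161.1) / 99.47 = 3.2482.
t = e^3.2482 = 25.744.
T = 100·t = 2574 K → 2600 K to the nearest 100 K.
M_estimate = 10⁶/2600 = 384.62; M_reference = 10⁶/5003 = 199.88.
ΔM = 384.62 − 199.88 = 184.74 → +185 mireds.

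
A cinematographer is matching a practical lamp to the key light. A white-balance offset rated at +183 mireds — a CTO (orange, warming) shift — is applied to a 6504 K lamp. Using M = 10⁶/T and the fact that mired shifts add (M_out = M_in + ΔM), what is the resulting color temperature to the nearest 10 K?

2970 K

M_in = 10⁶/6504 = 153.75 mireds.
M_out = 153.75 + (+183) = 336.75 mireds.
T_out = 10⁶/336.75 = 2969.5 K → 2970 K.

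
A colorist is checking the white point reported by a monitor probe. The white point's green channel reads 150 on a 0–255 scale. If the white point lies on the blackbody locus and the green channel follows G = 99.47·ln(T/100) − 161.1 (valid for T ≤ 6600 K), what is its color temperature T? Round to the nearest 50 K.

2300 K

ln t = (150 + 161.1) / 99.47 = 3.1276.
t = e^3.1276 = 22.819.
T = 100·t = 2282 K → 2300 K to the nearest 50 K.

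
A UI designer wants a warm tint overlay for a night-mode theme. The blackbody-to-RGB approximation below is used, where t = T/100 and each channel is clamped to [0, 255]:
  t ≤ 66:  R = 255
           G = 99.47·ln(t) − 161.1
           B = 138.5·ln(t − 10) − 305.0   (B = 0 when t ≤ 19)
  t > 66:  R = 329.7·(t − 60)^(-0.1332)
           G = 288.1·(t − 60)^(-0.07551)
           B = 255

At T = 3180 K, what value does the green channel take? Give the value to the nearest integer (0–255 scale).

183

t = 3180/100 = 31.8; the t ≤ 66 branch applies.
G = 99.47·ln 31.8 − 161.1 = 99.47·3.4595 − 161.1 = 183.013.
Rounded: 183.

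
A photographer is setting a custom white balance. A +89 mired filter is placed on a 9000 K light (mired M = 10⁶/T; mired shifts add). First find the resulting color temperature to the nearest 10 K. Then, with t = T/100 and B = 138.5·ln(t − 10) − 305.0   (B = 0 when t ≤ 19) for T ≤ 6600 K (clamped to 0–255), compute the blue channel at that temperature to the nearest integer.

206

M_in = 10⁶/9000 = 111.11; M_out = 111.11 + (+89) = 200.11.
T_out = 10⁶/200.11 = 4997.2 K → 5000 K; t = 50.
B = 138.5·ln(50 − 10) − 305.0 = 138.5·ln 40 − 305.0 = 138.5·3.6889 − 305.0 = 205.910.
Rounded: 206.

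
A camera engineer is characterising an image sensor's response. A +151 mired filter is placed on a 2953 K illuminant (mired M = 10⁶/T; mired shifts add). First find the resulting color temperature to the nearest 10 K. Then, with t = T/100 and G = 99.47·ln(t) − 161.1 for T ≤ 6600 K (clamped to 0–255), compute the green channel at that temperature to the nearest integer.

139

M_in = 10⁶/2953 = 338.64; M_out = 338.64 + (+151) = 489.64.
T_out = 10⁶/489.64 = 2042.3 K → 2040 K; t = 20.4.
G = 99.47·ln 20.4 − 161.1 = 99.47·3.0155 − 161.1 = 138.855.
Rounded: 139.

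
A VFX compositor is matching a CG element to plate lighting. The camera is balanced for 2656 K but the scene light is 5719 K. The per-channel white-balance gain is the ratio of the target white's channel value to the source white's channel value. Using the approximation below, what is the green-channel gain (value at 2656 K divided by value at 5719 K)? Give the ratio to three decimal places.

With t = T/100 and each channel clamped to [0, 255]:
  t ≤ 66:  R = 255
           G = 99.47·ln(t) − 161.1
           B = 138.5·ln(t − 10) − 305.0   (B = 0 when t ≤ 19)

0.684

At 5719 K (t = 57.19):
  G = 99.47·ln 57.19 − 161.1 = 99.47·4.0464 − 161.1 = 241.393.
At 2656 K (t = 26.56):
  G = 99.47·ln 26.56 − 161.1 = 99.47·3.2794 − 161.1 = 165.103.
Gain = 165.103 / 241.393 = 0.6840 → 0.684.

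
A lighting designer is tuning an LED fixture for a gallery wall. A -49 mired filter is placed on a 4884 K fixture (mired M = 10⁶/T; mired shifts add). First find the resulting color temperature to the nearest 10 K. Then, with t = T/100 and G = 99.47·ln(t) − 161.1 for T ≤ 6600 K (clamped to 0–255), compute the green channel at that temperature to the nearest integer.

M_in = 10⁶/4884 = 204.75; M_out = 204.75 + (-49) = 155.75.
T_out = 10⁶/155.75 = 6420.5 K → 6420 K; t = 64.2.
G = 99.47·ln 64.2 − 161.1 = 99.47·4.1620 − 161.1 = 252.894.
Rounded: 253.

253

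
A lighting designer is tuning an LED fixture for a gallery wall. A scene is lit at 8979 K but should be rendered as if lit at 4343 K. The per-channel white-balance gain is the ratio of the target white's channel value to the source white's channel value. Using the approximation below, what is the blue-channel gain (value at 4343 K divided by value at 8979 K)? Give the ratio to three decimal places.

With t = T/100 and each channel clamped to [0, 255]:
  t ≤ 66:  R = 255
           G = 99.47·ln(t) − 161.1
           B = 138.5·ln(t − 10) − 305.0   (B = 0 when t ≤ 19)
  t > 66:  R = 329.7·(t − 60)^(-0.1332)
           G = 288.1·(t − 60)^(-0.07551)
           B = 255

At 8979 K (t = 89.79):
  B = 255 by definition for t > 66.
At 4343 K (t = 43.43):
  B = 138.5·ln(43.43 − 10) − 305.0 = 138.5·ln 33.43 − 305.0 = 138.5·3.5095 − 305.0 = 181.059.
Gain = 181.059 / 255.000 = 0.7100 → 0.710.

0.710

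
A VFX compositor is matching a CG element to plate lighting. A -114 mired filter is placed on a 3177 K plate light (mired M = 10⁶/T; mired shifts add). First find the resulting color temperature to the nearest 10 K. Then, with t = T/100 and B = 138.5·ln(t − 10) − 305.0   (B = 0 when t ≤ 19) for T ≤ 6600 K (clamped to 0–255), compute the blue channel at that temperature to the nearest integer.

205

M_in = 10⁶/3177 = 314.76; M_out = 314.76 + (-114) = 200.76.
T_out = 10⁶/200.76 = 4981.0 K → 4980 K; t = 49.8.
B = 138.5·ln(49.8 − 10) − 305.0 = 138.5·ln 39.8 − 305.0 = 138.5·3.6839 − 305.0 = 205.216.
Rounded: 205.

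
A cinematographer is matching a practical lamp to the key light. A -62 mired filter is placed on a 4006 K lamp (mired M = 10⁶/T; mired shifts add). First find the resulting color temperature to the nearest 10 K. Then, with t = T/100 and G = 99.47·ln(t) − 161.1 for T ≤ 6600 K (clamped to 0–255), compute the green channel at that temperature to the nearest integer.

234

M_in = 10⁶/4006 = 249.63; M_out = 249.63 + (-62) = 187.63.
T_out = 10⁶/187.63 = 5329.8 K → 5330 K; t = 53.3.
G = 99.47·ln 53.3 − 161.1 = 99.47·3.9759 − 161.1 = 234.386.
Rounded: 234.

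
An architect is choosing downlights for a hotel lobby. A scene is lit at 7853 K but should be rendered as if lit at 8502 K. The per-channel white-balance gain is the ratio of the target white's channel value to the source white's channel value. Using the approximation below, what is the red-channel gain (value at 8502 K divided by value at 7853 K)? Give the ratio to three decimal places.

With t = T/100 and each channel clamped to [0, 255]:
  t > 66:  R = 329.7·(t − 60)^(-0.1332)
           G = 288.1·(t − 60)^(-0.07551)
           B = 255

At 7853 K (t = 78.53):
  R = 329.7·(78.53 − 60)^(-0.1332) = 329.7·18.53^(-0.1332) = 329.7·0.67783 = 223.480.
At 8502 K (t = 85.02):
  R = 329.7·(85.02 − 60)^(-0.1332) = 329.7·25.02^(-0.1332) = 329.7·0.65125 = 214.717.
Gain = 214.717 / 223.480 = 0.9608 → 0.961.

0.961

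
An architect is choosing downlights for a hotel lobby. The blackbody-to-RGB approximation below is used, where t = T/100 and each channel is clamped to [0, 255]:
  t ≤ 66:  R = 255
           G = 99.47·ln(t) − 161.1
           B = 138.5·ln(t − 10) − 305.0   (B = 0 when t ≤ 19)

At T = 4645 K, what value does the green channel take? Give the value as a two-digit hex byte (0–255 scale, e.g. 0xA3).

t = 4645/100 = 46.45; the t ≤ 66 branch applies.
G = 99.47·ln 46.45 − 161.1 = 99.47·3.8384 − 161.1 = 220.703.
Rounded: 221; in hex, 0xDD.

0xDD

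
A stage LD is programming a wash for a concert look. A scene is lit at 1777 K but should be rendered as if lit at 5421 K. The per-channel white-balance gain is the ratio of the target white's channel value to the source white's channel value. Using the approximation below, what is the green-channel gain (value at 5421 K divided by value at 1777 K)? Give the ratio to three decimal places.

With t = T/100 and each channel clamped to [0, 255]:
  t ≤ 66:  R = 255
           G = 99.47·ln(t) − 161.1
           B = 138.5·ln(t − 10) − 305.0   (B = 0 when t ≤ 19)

At 1777 K (t = 17.77):
  G = 99.47·ln 17.77 − 161.1 = 99.47·2.8775 − 161.1 = 125.126.
At 5421 K (t = 54.21):
  G = 99.47·ln 54.21 − 161.1 = 99.47·3.9929 − 161.1 = 236.070.
Gain = 236.070 / 125.126 = 1.8867 → 1.887.

1.887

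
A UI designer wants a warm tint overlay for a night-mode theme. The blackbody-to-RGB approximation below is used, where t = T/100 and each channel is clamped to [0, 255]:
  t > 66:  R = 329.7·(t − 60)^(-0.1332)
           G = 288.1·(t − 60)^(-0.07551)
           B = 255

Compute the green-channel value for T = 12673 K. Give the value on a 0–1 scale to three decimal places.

0.823

t = 12673/100 = 126.73; the t > 66 branch applies.
G = 288.1·(126.73 − 60)^(-0.07551) = 288.1·66.73^(-0.07551) = 288.1·0.72819 = 209.792.
On a 0–1 scale: 209.792/255 = 0.8227 → 0.823.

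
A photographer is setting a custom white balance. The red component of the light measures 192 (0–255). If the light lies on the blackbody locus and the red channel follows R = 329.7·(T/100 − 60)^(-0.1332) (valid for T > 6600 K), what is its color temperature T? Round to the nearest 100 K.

(t − 60)^(-0.1332) = 192/329.7 = 0.58235.
t − 60 = 0.58235^(1/-0.1332) = 0.58235^(-7.508) = 57.929, so t = 117.929.
T = 100·t = 11793 K → 11800 K to the nearest 100 K.

11800 K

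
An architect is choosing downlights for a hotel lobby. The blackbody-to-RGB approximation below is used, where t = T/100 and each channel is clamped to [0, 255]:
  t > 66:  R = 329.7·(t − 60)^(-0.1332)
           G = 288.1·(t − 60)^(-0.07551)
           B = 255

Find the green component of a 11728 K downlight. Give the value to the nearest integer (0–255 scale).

t = 11728/100 = 117.28; the t > 66 branch applies.
G = 288.1·(117.28 − 60)^(-0.07551) = 288.1·57.28^(-0.07551) = 288.1·0.73664 = 212.225.
Rounded: 212.

212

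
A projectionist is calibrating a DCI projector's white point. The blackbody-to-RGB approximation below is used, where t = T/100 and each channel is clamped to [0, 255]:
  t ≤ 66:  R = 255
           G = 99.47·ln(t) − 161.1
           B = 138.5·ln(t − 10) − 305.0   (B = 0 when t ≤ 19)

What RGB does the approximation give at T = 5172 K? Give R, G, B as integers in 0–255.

t = 5172/100 = 51.72; the t ≤ 66 branch applies.
R = 255 by definition for t ≤ 66.
G = 99.47·ln 51.72 − 161.1 = 99.47·3.9458 − 161.1 = 231.393.
B = 138.5·ln(51.72 − 10) − 305.0 = 138.5·ln 41.72 − 305.0 = 138.5·3.7310 − 305.0 = 211.741.
Rounded: (255, 231, 212).

R=255, G=231, B=212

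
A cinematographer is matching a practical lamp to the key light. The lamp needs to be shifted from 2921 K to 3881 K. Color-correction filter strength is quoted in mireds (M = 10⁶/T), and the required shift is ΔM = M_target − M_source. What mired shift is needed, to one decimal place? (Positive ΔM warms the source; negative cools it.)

M_source = 10⁶/2921 = 342.349; M_target = 10⁶/3881 = 257.666.
ΔM = 257.666 − 342.349 = -84.683 → -84.7 mireds, a cooling shift.

-84.7 mireds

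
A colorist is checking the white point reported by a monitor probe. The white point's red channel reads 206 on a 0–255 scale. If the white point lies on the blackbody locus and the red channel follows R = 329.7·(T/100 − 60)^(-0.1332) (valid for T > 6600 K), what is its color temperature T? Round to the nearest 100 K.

9400 K

(t − 60)^(-0.1332) = 206/329.7 = 0.62481.
t − 60 = 0.62481^(1/-0.1332) = 0.62481^(-7.508) = 34.152, so t = 94.152.
T = 100·t = 9415 K → 9400 K to the nearest 100 K.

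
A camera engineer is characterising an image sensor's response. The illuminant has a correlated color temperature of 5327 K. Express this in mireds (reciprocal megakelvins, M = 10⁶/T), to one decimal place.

187.7 mireds

M = 10⁶ / 5327 = 187.723 → 187.7 mireds.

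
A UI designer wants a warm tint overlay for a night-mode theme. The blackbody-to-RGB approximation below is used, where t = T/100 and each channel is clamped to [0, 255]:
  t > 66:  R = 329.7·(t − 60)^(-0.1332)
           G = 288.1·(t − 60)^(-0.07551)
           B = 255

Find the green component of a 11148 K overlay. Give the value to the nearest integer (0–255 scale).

214

t = 11148/100 = 111.48; the t > 66 branch applies.
G = 288.1·(111.48 − 60)^(-0.07551) = 288.1·51.48^(-0.07551) = 288.1·0.74260 = 213.943.
Rounded: 214.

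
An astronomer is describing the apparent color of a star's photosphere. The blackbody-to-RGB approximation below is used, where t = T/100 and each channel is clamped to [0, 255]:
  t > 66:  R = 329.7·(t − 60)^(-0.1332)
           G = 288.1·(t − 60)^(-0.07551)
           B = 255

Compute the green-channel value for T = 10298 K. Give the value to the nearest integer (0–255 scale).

t = 10298/100 = 102.98; the t > 66 branch applies.
G = 288.1·(102.98 − 60)^(-0.07551) = 288.1·42.98^(-0.07551) = 288.1·0.75279 = 216.878.
Rounded: 217.

217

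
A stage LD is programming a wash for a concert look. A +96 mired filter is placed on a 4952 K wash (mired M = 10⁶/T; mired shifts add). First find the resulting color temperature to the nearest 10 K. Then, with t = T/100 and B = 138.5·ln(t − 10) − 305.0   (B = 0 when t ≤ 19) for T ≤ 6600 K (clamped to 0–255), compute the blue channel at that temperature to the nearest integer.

M_in = 10⁶/4952 = 201.94; M_out = 201.94 + (+96) = 297.94.
T_out = 10⁶/297.94 = 3356.4 K → 3360 K; t = 33.6.
B = 138.5·ln(33.6 − 10) − 305.0 = 138.5·ln 23.6 − 305.0 = 138.5·3.1612 − 305.0 = 132.833.
Rounded: 133.

133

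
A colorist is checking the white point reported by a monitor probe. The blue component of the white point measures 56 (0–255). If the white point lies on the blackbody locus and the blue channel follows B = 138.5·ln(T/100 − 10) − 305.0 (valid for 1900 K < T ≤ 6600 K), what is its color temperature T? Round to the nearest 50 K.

ln(t − 10) = (56 + 305.0) / 138.5 = 2.6065.
t − 10 = e^2.6065 = 13.552, so t = 23.552.
T = 100·t = 2355 K → 2350 K to the nearest 50 K.

2350 K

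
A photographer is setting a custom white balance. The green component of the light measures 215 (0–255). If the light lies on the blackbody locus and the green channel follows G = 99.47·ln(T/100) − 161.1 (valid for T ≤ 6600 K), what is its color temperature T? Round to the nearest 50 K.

ln t = (215 + 161.1) / 99.47 = 3.7810.
t = e^3.7810 = 43.862.
T = 100·t = 4386 K → 4400 K to the nearest 50 K.

4400 K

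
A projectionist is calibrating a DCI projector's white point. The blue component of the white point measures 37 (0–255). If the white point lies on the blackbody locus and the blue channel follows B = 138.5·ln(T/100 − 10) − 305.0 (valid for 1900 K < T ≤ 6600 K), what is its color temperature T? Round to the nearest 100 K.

2200 K

ln(t − 10) = (37 + 305.0) / 138.5 = 2.4693.
t − 10 = e^2.4693 = 11.814, so t = 21.814.
T = 100·t = 2181 K → 2200 K to the nearest 100 K.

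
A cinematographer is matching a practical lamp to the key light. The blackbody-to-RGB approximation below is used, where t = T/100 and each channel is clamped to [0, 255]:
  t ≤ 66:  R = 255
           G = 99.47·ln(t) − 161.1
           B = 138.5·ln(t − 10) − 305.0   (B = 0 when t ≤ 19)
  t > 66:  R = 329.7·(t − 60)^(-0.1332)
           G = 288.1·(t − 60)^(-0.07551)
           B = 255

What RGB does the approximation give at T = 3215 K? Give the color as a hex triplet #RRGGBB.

#FFB87C

t = 3215/100 = 32.15; the t ≤ 66 branch applies.
R = 255 by definition for t ≤ 66.
G = 99.47·ln 32.15 − 161.1 = 99.47·3.4704 − 161.1 = 184.102.
B = 138.5·ln(32.15 − 10) − 305.0 = 138.5·ln 22.15 − 305.0 = 138.5·3.0978 − 305.0 = 124.050.
Rounded: (255, 184, 124).
In hex: #FFB87C.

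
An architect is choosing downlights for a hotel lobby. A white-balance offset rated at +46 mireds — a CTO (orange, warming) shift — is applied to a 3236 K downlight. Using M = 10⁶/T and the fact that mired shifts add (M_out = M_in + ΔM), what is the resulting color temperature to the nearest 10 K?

2820 K

M_in = 10⁶/3236 = 309.02 mireds.
M_out = 309.02 + (+46) = 355.02 mireds.
T_out = 10⁶/355.02 = 2816.7 K → 2820 K.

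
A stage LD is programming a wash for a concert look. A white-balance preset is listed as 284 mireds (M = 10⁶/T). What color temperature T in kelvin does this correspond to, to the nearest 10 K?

T = 10⁶ / 284 = 3521.13 K → 3520 K.

3520 K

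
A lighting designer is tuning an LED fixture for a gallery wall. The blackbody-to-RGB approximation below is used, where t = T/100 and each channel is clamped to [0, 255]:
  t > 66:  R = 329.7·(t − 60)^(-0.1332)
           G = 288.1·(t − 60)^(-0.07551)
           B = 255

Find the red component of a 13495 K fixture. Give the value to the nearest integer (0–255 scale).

t = 13495/100 = 134.95; the t > 66 branch applies.
R = 329.7·(134.95 − 60)^(-0.1332) = 329.7·74.95^(-0.1332) = 329.7·0.56270 = 185.524.
Rounded: 186.

186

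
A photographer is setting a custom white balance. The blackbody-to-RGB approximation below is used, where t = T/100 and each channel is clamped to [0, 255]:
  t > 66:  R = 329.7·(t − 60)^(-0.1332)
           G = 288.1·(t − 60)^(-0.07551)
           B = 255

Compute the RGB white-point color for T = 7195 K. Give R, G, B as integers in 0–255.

R=237, G=239, B=255

t = 7195/100 = 71.95; the t > 66 branch applies.
R = 329.7·(71.95 − 60)^(-0.1332) = 329.7·11.95^(-0.1332) = 329.7·0.71861 = 236.926.
G = 288.1·(71.95 − 60)^(-0.07551) = 288.1·11.95^(-0.07551) = 288.1·0.82918 = 238.886.
B = 255 by definition for t > 66.
Rounded: (237, 239, 255).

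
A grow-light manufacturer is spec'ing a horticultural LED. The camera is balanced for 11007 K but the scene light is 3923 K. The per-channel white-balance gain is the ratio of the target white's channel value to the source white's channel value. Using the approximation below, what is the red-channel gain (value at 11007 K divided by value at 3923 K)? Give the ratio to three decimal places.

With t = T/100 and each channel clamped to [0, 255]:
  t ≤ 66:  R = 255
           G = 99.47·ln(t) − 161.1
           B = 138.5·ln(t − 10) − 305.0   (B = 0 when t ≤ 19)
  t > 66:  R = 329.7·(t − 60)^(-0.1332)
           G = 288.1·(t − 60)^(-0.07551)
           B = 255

0.768

At 3923 K (t = 39.23):
  R = 255 by definition for t ≤ 66.
At 11007 K (t = 110.07):
  R = 329.7·(110.07 − 60)^(-0.1332) = 329.7·50.07^(-0.1332) = 329.7·0.59377 = 195.765.
Gain = 195.765 / 255.000 = 0.7677 → 0.768.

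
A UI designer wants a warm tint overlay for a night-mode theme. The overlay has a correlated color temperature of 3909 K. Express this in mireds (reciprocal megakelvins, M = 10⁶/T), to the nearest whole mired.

M = 10⁶ / 3909 = 255.820 → 256 mireds.

256 mireds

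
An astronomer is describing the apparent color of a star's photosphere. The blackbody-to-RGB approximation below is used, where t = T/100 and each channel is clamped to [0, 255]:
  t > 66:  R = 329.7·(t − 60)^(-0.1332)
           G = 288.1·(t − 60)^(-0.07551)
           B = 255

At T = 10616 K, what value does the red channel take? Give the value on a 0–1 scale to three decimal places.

0.776

t = 10616/100 = 106.16; the t > 66 branch applies.
R = 329.7·(106.16 − 60)^(-0.1332) = 329.7·46.16^(-0.1332) = 329.7·0.60023 = 197.897.
On a 0–1 scale: 197.897/255 = 0.7761 → 0.776.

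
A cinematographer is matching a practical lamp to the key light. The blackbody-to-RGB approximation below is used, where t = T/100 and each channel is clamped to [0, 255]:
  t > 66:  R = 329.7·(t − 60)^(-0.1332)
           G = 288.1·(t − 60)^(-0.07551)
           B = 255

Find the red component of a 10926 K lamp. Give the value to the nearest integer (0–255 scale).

196

t = 10926/100 = 109.26; the t > 66 branch applies.
R = 329.7·(109.26 − 60)^(-0.1332) = 329.7·49.26^(-0.1332) = 329.7·0.59506 = 196.191.
Rounded: 196.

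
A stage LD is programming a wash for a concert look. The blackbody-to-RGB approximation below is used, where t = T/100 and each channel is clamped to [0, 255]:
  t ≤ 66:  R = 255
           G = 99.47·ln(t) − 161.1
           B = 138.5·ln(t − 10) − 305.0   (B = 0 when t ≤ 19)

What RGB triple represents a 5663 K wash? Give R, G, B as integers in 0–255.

R=255, G=240, B=227

t = 5663/100 = 56.63; the t ≤ 66 branch applies.
R = 255 by definition for t ≤ 66.
G = 99.47·ln 56.63 − 161.1 = 99.47·4.0365 − 161.1 = 240.415.
B = 138.5·ln(56.63 − 10) − 305.0 = 138.5·ln 46.63 − 305.0 = 138.5·3.8422 − 305.0 = 227.151.
Rounded: (255, 240, 227).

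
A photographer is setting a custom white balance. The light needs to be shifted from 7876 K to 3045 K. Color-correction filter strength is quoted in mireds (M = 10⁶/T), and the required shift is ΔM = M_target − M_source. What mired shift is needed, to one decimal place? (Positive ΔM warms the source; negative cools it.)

M_source = 10⁶/7876 = 126.968; M_target = 10⁶/3045 = 328.407.
ΔM = 328.407 − 126.968 = 201.439 → +201.4 mireds, a warming shift.

+201.4 mireds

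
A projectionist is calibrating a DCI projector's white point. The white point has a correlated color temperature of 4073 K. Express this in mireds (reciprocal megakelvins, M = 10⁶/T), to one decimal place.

M = 10⁶ / 4073 = 245.519 → 245.5 mireds.

245.5 mireds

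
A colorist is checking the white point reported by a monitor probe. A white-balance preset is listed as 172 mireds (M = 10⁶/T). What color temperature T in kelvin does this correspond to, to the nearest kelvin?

T = 10⁶ / 172 = 5813.95 K → 5814 K.

5814 K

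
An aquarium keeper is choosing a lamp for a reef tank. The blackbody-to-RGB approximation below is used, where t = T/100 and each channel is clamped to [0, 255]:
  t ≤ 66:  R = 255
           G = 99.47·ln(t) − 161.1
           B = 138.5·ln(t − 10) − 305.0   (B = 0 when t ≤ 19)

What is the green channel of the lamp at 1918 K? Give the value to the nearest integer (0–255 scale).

t = 1918/100 = 19.18; the t ≤ 66 branch applies.
G = 99.47·ln 19.18 − 161.1 = 99.47·2.9539 − 161.1 = 132.721.
Rounded: 133.

133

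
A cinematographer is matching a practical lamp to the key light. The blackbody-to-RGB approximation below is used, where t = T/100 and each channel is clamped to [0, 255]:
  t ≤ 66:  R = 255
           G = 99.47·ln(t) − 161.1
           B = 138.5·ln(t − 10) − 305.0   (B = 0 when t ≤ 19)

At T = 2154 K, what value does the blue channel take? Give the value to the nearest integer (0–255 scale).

34

t = 2154/100 = 21.54; the t ≤ 66 branch applies.
B = 138.5·ln(21.54 − 10) − 305.0 = 138.5·ln 11.54 − 305.0 = 138.5·2.4458 − 305.0 = 33.746.
Rounded: 34.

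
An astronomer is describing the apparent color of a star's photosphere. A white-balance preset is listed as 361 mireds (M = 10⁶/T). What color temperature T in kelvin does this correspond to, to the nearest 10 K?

2770 K

T = 10⁶ / 361 = 2770.08 K → 2770 K.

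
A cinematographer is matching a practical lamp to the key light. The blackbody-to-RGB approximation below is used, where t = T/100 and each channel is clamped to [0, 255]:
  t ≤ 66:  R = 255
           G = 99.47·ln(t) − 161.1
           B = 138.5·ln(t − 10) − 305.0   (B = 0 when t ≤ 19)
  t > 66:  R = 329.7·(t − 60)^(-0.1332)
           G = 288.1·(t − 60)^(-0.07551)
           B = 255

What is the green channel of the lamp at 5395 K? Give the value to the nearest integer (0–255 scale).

236

t = 5395/100 = 53.95; the t ≤ 66 branch applies.
G = 99.47·ln 53.95 − 161.1 = 99.47·3.9881 − 161.1 = 235.592.
Rounded: 236.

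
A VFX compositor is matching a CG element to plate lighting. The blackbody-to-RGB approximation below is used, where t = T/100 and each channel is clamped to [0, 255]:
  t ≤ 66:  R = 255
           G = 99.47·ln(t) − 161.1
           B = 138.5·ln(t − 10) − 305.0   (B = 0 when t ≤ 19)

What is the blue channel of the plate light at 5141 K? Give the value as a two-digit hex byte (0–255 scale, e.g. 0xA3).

0xD3

t = 5141/100 = 51.41; the t ≤ 66 branch applies.
B = 138.5·ln(51.41 − 10) − 305.0 = 138.5·ln 41.41 − 305.0 = 138.5·3.7235 − 305.0 = 210.708.
Rounded: 211; in hex, 0xD3.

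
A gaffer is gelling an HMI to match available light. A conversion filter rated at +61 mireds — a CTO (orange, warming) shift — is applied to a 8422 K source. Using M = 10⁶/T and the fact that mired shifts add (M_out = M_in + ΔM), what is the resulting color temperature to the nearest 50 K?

M_in = 10⁶/8422 = 118.74 mireds.
M_out = 118.74 + (+61) = 179.74 mireds.
T_out = 10⁶/179.74 = 5563.7 K → 5550 K.

5550 K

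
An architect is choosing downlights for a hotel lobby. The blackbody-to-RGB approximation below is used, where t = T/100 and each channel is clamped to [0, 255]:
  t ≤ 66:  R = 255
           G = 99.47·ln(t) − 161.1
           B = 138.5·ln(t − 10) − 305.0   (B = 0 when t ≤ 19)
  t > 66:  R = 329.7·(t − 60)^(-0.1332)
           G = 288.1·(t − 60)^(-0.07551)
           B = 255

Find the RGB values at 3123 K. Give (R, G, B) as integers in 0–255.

t = 3123/100 = 31.23; the t ≤ 66 branch applies.
R = 255 by definition for t ≤ 66.
G = 99.47·ln 31.23 − 161.1 = 99.47·3.4414 − 161.1 = 181.214.
B = 138.5·ln(31.23 − 10) − 305.0 = 138.5·ln 21.23 − 305.0 = 138.5·3.0554 − 305.0 = 118.175.
Rounded: (255, 181, 118).

(255, 181, 118)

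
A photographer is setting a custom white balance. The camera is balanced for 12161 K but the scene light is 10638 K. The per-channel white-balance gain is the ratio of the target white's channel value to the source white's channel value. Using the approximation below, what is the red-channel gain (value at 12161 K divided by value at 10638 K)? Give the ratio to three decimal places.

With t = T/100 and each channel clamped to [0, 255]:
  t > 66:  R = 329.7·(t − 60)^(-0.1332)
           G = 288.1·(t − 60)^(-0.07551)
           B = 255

At 10638 K (t = 106.38):
  R = 329.7·(106.38 − 60)^(-0.1332) = 329.7·46.38^(-0.1332) = 329.7·0.59985 = 197.771.
At 12161 K (t = 121.61):
  R = 329.7·(121.61 − 60)^(-0.1332) = 329.7·61.61^(-0.1332) = 329.7·0.57759 = 190.431.
Gain = 190.431 / 197.771 = 0.9629 → 0.963.

0.963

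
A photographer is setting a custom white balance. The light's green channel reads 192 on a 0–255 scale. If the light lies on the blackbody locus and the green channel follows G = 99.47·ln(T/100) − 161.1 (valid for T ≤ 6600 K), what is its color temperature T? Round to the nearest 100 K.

3500 K

ln t = (192 + 161.1) / 99.47 = 3.5498.
t = e^3.5498 = 34.807.
T = 100·t = 3481 K → 3500 K to the nearest 100 K.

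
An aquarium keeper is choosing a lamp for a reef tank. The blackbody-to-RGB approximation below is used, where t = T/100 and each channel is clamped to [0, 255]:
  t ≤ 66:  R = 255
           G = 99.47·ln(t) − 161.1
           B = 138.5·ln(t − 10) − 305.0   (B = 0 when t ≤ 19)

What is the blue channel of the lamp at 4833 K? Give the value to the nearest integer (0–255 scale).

200

t = 4833/100 = 48.33; the t ≤ 66 branch applies.
B = 138.5·ln(48.33 − 10) − 305.0 = 138.5·ln 38.33 − 305.0 = 138.5·3.6462 − 305.0 = 200.003.
Rounded: 200.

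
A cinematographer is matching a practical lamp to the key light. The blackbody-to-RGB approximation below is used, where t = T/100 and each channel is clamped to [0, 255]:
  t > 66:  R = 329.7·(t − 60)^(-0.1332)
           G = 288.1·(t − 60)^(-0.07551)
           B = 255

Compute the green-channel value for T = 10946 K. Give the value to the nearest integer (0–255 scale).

215

t = 10946/100 = 109.46; the t > 66 branch applies.
G = 288.1·(109.46 − 60)^(-0.07551) = 288.1·49.46^(-0.07551) = 288.1·0.74485 = 214.590.
Rounded: 215.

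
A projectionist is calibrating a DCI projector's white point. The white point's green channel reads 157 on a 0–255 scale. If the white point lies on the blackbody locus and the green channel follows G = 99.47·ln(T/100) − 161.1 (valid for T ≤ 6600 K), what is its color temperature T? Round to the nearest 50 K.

ln t = (157 + 161.1) / 99.47 = 3.1979.
t = e^3.1979 = 24.482.
T = 100·t = 2448 K → 2450 K to the nearest 50 K.

2450 K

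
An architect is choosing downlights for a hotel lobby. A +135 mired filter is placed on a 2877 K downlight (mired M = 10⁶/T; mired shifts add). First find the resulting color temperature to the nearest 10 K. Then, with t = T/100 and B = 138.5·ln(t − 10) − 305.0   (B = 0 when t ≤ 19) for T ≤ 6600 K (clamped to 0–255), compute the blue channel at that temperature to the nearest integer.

M_in = 10⁶/2877 = 347.58; M_out = 347.58 + (+135) = 482.58.
T_out = 10⁶/482.58 = 2072.2 K → 2070 K; t = 20.7.
B = 138.5·ln(20.7 − 10) − 305.0 = 138.5·ln 10.7 − 305.0 = 138.5·2.3702 − 305.0 = 23.279.
Rounded: 23.

23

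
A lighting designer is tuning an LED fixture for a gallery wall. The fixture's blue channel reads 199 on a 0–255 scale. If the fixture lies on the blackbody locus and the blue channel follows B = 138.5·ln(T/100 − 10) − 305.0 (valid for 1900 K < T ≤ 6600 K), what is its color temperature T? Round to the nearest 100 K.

ln(t − 10) = (199 + 305.0) / 138.5 = 3.6390.
t − 10 = e^3.6390 = 38.053, so t = 48.053.
T = 100·t = 4805 K → 4800 K to the nearest 100 K.

4800 K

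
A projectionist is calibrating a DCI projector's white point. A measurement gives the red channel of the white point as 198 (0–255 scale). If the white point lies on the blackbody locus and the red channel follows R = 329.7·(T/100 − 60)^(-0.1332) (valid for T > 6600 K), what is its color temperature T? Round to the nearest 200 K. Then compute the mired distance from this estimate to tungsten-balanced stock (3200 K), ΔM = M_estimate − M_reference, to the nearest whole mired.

-218 mireds

(t − 60)^(-0.1332) = 198/329.7 = 0.60055.
t − 60 = 0.60055^(1/-0.1332) = 0.60055^(-7.508) = 45.980, so t = 105.980.
T = 100·t = 10598 K → 10600 K to the nearest 200 K.
M_estimate = 10⁶/10600 = 94.34; M_reference = 10⁶/3200 = 312.50.
ΔM = 94.34 − 312.50 = -218.16 → -218 mireds.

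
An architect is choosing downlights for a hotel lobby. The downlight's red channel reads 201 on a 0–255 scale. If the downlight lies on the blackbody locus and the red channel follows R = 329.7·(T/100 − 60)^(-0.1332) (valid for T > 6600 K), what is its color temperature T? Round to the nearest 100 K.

10100 K

(t − 60)^(-0.1332) = 201/329.7 = 0.60965.
t − 60 = 0.60965^(1/-0.1332) = 0.60965^(-7.508) = 41.071, so t = 101.071.
T = 100·t = 10107 K → 10100 K to the nearest 100 K.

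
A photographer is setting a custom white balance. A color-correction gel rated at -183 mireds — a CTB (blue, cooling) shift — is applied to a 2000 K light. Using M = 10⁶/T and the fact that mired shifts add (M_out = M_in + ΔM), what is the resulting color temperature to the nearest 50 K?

3150 K

M_in = 10⁶/2000 = 500.00 mireds.
M_out = 500.00 + (-183) = 317.00 mireds.
T_out = 10⁶/317.00 = 3154.6 K → 3150 K.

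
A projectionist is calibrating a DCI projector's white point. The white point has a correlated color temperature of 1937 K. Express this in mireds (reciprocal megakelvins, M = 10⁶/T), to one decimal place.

M = 10⁶ / 1937 = 516.262 → 516.3 mireds.

516.3 mireds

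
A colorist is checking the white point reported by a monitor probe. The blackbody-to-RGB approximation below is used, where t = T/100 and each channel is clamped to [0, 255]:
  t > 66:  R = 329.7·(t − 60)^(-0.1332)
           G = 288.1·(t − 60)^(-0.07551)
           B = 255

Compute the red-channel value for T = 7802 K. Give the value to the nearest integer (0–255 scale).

224

t = 7802/100 = 78.02; the t > 66 branch applies.
R = 329.7·(78.02 − 60)^(-0.1332) = 329.7·18.02^(-0.1332) = 329.7·0.68035 = 224.312.
Rounded: 224.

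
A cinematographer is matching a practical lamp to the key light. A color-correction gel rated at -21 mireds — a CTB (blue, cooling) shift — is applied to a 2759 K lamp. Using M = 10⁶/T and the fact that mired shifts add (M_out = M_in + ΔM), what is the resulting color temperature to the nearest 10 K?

M_in = 10⁶/2759 = 362.45 mireds.
M_out = 362.45 + (-21) = 341.45 mireds.
T_out = 10⁶/341.45 = 2928.7 K → 2930 K.

2930 K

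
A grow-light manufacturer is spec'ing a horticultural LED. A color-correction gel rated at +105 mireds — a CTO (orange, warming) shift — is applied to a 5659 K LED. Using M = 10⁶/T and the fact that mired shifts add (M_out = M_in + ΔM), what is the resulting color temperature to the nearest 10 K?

M_in = 10⁶/5659 = 176.71 mireds.
M_out = 176.71 + (+105) = 281.71 mireds.
T_out = 10⁶/281.71 = 3549.8 K → 3550 K.

3550 K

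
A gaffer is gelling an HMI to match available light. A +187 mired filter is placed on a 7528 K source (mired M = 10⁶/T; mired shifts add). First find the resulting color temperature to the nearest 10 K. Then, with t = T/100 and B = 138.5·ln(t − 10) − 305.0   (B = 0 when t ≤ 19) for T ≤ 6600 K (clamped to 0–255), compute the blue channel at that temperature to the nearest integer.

M_in = 10⁶/7528 = 132.84; M_out = 132.84 + (+187) = 319.84.
T_out = 10⁶/319.84 = 3126.6 K → 3130 K; t = 31.3.
B = 138.5·ln(31.3 − 10) − 305.0 = 138.5·ln 21.3 − 305.0 = 138.5·3.0587 − 305.0 = 118.631.
Rounded: 119.

119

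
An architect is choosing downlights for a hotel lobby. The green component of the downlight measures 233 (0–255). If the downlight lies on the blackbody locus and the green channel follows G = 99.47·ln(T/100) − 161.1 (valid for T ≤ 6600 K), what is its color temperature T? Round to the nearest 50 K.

ln t = (233 + 161.1) / 99.47 = 3.9620.
t = e^3.9620 = 52.562.
T = 100·t = 5256 K → 5250 K to the nearest 50 K.

5250 K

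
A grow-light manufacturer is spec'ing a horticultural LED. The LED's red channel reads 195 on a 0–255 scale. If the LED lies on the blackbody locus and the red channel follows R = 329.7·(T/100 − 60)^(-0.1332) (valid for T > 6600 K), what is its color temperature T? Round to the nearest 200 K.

(t − 60)^(-0.1332) = 195/329.7 = 0.59145.
t − 60 = 0.59145^(1/-0.1332) = 0.59145^(-7.508) = 51.564, so t = 111.564.
T = 100·t = 11156 K → 11200 K to the nearest 200 K.

11200 K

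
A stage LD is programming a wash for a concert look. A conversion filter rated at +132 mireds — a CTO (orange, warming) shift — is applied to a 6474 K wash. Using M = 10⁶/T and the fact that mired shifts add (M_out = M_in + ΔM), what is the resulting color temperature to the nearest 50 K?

3500 K

M_in = 10⁶/6474 = 154.46 mireds.
M_out = 154.46 + (+132) = 286.46 mireds.
T_out = 10⁶/286.46 = 3490.8 K → 3500 K.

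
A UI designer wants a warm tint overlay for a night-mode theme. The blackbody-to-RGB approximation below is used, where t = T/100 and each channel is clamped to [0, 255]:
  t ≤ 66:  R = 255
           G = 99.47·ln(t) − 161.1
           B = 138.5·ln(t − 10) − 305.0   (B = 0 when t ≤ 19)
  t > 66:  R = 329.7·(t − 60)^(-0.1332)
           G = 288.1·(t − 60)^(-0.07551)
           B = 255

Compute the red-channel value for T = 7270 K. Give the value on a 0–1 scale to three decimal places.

t = 7270/100 = 72.7; the t > 66 branch applies.
R = 329.7·(72.7 − 60)^(-0.1332) = 329.7·12.7^(-0.1332) = 329.7·0.71281 = 235.013.
On a 0–1 scale: 235.013/255 = 0.9216 → 0.922.

0.922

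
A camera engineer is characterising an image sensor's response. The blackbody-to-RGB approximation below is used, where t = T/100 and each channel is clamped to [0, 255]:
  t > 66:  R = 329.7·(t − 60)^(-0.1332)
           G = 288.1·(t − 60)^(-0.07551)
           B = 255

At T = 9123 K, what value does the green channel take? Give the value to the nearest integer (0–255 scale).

t = 9123/100 = 91.23; the t > 66 branch applies.
G = 288.1·(91.23 − 60)^(-0.07551) = 288.1·31.23^(-0.07551) = 288.1·0.77116 = 222.171.
Rounded: 222.

222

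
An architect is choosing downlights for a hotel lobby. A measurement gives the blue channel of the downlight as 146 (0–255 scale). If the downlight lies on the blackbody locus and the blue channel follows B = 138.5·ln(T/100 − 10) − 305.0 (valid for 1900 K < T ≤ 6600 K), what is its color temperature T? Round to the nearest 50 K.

ln(t − 10) = (146 + 305.0) / 138.5 = 3.2563.
t − 10 = e^3.2563 = 25.954, so t = 35.954.
T = 100·t = 3595 K → 3600 K to the nearest 50 K.

3600 K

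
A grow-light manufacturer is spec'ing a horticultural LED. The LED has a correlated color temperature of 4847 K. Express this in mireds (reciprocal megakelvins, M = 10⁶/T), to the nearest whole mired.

M = 10⁶ / 4847 = 206.313 → 206 mireds.

206 mireds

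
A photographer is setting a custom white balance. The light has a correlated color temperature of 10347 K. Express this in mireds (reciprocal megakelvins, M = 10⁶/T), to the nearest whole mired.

97 mireds

M = 10⁶ / 10347 = 96.646 → 97 mireds.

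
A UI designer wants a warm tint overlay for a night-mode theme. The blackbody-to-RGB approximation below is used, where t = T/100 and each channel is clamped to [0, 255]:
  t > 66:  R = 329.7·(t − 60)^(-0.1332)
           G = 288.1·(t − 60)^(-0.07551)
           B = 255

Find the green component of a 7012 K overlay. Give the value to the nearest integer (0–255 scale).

242

t = 7012/100 = 70.12; the t > 66 branch applies.
G = 288.1·(70.12 − 60)^(-0.07551) = 288.1·10.12^(-0.07551) = 288.1·0.83965 = 241.903.
Rounded: 242.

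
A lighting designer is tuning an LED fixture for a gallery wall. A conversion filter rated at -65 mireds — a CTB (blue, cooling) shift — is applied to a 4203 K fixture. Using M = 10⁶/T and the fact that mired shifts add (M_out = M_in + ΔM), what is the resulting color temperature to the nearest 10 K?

5780 K

M_in = 10⁶/4203 = 237.93 mireds.
M_out = 237.93 + (-65) = 172.93 mireds.
T_out = 10⁶/172.93 = 5782.8 K → 5780 K.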